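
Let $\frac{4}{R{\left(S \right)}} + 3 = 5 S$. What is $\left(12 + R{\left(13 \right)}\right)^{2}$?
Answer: $\frac{139876}{961} \approx 145.55$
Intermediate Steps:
$R{\left(S \right)} = \frac{4}{-3 + 5 S}$
$\left(12 + R{\left(13 \right)}\right)^{2} = \left(12 + \frac{4}{-3 + 5 \cdot 13}\right)^{2} = \left(12 + \frac{4}{-3 + 65}\right)^{2} = \left(12 + \frac{4}{62}\right)^{2} = \left(12 + 4 \cdot \frac{1}{62}\right)^{2} = \left(12 + \frac{2}{31}\right)^{2} = \left(\frac{374}{31}\right)^{2} = \frac{139876}{961}$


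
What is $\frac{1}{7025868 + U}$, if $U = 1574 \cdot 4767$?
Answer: $\frac{1}{14529126} \approx 6.8827 \cdot 10^{-8}$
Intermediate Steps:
$U = 7503258$
$\frac{1}{7025868 + U} = \frac{1}{7025868 + 7503258} = \frac{1}{14529126}$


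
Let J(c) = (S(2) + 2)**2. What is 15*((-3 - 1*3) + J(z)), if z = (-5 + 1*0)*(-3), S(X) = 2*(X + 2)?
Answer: 1410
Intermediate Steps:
S(X) = 4 + 2*X (S(X) = 2*(2 + X) = 4 + 2*X)
z = 15 (z = (-5 + 0)*(-3) = -5*(-3) = 15)
J(c) = 100 (J(c) = ((4 + 2*2) + 2)**2 = ((4 + 4) + 2)**2 = (8 + 2)**2 = 10**2 = 100)
15*((-3 - 1*3) + J(z)) = 15*((-3 - 1*3) + 100) = 15*((-3 - 3) + 100) = 15*(-6 + 100) = 15*94 = 1410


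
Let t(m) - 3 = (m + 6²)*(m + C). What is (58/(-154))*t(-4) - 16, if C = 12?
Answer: -1249/11 ≈ -113.55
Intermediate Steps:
t(m) = 3 + (12 + m)*(36 + m) (t(m) = 3 + (m + 6²)*(m + 12) = 3 + (m + 36)*(12 + m) = 3 + (36 + m)*(12 + m) = 3 + (12 + m)*(36 + m))
(58/(-154))*t(-4) - 16 = (58/(-154))*(435 + (-4)² + 48*(-4)) - 16 = (58*(-1/154))*(435 + 16 - 192) - 16 = -29/77*259 - 16 = -1073/11 - 16 = -1249/11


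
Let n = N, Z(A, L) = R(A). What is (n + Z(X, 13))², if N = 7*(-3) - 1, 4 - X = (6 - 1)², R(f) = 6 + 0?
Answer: 256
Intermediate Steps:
R(f) = 6
X = -21 (X = 4 - (6 - 1)² = 4 - 1*5² = 4 - 1*25 = 4 - 25 = -21)
Z(A, L) = 6
N = -22 (N = -21 - 1 = -22)
n = -22
(n + Z(X, 13))² = (-22 + 6)² = (-16)² = 256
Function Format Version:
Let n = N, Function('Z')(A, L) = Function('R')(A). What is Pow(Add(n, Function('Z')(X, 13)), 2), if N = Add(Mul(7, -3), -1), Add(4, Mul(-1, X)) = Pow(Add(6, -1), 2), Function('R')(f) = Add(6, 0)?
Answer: 256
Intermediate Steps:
Function('R')(f) = 6
X = -21 (X = Add(4, Mul(-1, Pow(Add(6, -1), 2))) = Add(4, Mul(-1, Pow(5, 2))) = Add(4, Mul(-1, 25)) = Add(4, -25) = -21)
Function('Z')(A, L) = 6
N = -22 (N = Add(-21, -1) = -22)
n = -22
Pow(Add(n, Function('Z')(X, 13)), 2) = Pow(Add(-22, 6), 2) = Pow(-16, 2) = 256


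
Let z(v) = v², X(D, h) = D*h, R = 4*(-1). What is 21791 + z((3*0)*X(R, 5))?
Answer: 21791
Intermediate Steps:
R = -4
21791 + z((3*0)*X(R, 5)) = 21791 + ((3*0)*(-4*5))² = 21791 + (0*(-20))² = 21791 + 0² = 21791 + 0 = 21791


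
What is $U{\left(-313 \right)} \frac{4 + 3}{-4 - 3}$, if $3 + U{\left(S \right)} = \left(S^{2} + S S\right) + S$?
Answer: $-195622$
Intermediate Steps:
$U{\left(S \right)} = -3 + S + 2 S^{2}$ ($U{\left(S \right)} = -3 + \left(\left(S^{2} + S S\right) + S\right) = -3 + \left(\left(S^{2} + S^{2}\right) + S\right) = -3 + \left(2 S^{2} + S\right) = -3 + \left(S + 2 S^{2}\right) = -3 + S + 2 S^{2}$)
$U{\left(-313 \right)} \frac{4 + 3}{-4 - 3} = \left(-3 - 313 + 2 \left(-313\right)^{2}\right) \frac{4 + 3}{-4 - 3} = \left(-3 - 313 + 2 \cdot 97969\right) \frac{7}{-7} = \left(-3 - 313 + 195938\right) 7 \left(- \frac{1}{7}\right) = 195622 \left(-1\right) = -195622$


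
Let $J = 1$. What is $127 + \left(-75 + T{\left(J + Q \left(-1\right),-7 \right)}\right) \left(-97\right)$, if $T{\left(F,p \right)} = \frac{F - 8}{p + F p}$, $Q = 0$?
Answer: $\frac{14707}{2} \approx 7353.5$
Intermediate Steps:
$T{\left(F,p \right)} = \frac{-8 + F}{p + F p}$
$127 + \left(-75 + T{\left(J + Q \left(-1\right),-7 \right)}\right) \left(-97\right) = 127 + \left(-75 + \frac{-8 + \left(1 + 0 \left(-1\right)\right)}{\left(-7\right) \left(1 + \left(1 + 0 \left(-1\right)\right)\right)}\right) \left(-97\right) = 127 + \left(-75 - \frac{-8 + \left(1 + 0\right)}{7 \left(1 + \left(1 + 0\right)\right)}\right) \left(-97\right) = 127 + \left(-75 - \frac{-8 + 1}{7 \left(1 + 1\right)}\right) \left(-97\right) = 127 + \left(-75 - \frac{1}{7} \cdot \frac{1}{2} \left(-7\right)\right) \left(-97\right) = 127 + \left(-75 - \frac{1}{14} \left(-7\right)\right) \left(-97\right) = 127 + \left(-75 + \frac{1}{2}\right) \left(-97\right) = 127 - - \frac{14453}{2} = 127 + \frac{14453}{2} = \frac{14707}{2}$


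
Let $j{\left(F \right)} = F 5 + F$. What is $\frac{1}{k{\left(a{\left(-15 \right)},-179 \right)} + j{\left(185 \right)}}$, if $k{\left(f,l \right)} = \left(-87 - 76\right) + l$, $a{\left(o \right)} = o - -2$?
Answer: $\frac{1}{768} \approx 0.0013021$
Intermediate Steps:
$a{\left(o \right)} = 2 + o$ ($a{\left(o \right)} = o + 2 = 2 + o$)
$k{\left(f,l \right)} = -163 + l$
$j{\left(F \right)} = 6 F$ ($j{\left(F \right)} = 5 F + F = 6 F$)
$\frac{1}{k{\left(a{\left(-15 \right)},-179 \right)} + j{\left(185 \right)}} = \frac{1}{\left(-163 - 179\right) + 6 \cdot 185} = \frac{1}{-342 + 1110} = \frac{1}{768}$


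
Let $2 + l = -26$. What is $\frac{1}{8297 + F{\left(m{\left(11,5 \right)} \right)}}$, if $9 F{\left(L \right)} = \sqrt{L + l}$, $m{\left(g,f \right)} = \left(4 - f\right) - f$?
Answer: $\frac{672057}{5576056963} - \frac{9 i \sqrt{34}}{5576056963} \approx 0.00012053 - 9.4114 \cdot 10^{-9} i$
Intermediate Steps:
$l = -28$ ($l = -2 - 26 = -28$)
$m{\left(g,f \right)} = 4 - 2 f$
$F{\left(L \right)} = \frac{\sqrt{-28 + L}}{9}$ ($F{\left(L \right)} = \frac{\sqrt{L - 28}}{9} = \frac{\sqrt{-28 + L}}{9}$)
$\frac{1}{8297 + F{\left(m{\left(11,5 \right)} \right)}} = \frac{1}{8297 + \frac{\sqrt{-28 + \left(4 - 10\right)}}{9}} = \frac{1}{8297 + \frac{\sqrt{-28 - 6}}{9}} = \frac{1}{8297 + \frac{\sqrt{-34}}{9}} = \frac{1}{8297 + \frac{i \sqrt{34}}{9}}$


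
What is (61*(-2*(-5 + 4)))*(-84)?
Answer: -10248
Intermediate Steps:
(61*(-2*(-5 + 4)))*(-84) = (61*(-2*(-1)))*(-84) = (61*2)*(-84) = 122*(-84) = -10248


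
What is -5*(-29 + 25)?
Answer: 20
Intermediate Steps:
-5*(-29 + 25) = -5*(-4) = 20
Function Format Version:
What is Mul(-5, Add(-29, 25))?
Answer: 20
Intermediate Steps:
Mul(-5, Add(-29, 25)) = Mul(-5, -4) = 20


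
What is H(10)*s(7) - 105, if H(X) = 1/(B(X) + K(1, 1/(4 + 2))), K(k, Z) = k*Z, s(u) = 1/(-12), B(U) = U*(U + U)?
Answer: -252211/2402 ≈ -105.00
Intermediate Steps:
B(U) = 2*U² (B(U) = U*(2*U) = 2*U²)
s(u) = -1/12
K(k, Z) = Z*k
H(X) = 1/(⅙ + 2*X²) (H(X) = 1/(2*X² + 1/(4 + 2)) = 1/(2*X² + 1/6) = 1/(2*X² + (⅙)*1) = 1/(2*X² + ⅙) = 1/(⅙ + 2*X²))
H(10)*s(7) - 105 = (6/(1 + 12*10²))*(-1/12) - 105 = (6/(1 + 12*100))*(-1/12) - 105 = (6/(1 + 1200))*(-1/12) - 105 = (6/1201)*(-1/12) - 105 = -1/2402 - 105 = -252211/2402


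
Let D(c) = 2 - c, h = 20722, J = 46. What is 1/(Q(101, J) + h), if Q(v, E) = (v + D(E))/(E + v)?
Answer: 49/1015397 ≈ 4.8257e-5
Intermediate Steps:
Q(v, E) = (2 + v - E)/(E + v) (Q(v, E) = (v + (2 - E))/(E + v) = (2 + v - E)/(E + v))
1/(Q(101, J) + h) = 1/((2 + 101 - 1*46)/(46 + 101) + 20722) = 1/((2 + 101 - 46)/147 + 20722) = 1/((1/147)*57 + 20722) = 1/(19/49 + 20722) = 1/(1015397/49) = 49/1015397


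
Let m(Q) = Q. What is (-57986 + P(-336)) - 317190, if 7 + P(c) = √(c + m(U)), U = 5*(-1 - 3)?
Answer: -375183 + 2*I*√89 ≈ -3.7518e+5 + 18.868*I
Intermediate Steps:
U = -20 (U = 5*(-4) = -20)
P(c) = -7 + √(-20 + c) (P(c) = -7 + √(c - 20) = -7 + √(-20 + c))
(-57986 + P(-336)) - 317190 = (-57986 + (-7 + √(-20 - 336))) - 317190 = (-57986 + (-7 + √(-356))) - 317190 = (-57986 + (-7 + 2*I*√89)) - 317190 = (-57993 + 2*I*√89) - 317190 = -375183 + 2*I*√89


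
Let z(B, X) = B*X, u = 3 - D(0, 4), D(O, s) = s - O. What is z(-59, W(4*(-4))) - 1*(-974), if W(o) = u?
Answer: 1033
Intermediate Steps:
u = -1 (u = 3 - (4 - 1*0) = 3 - (4 + 0) = 3 - 1*4 = 3 - 4 = -1)
W(o) = -1
z(-59, W(4*(-4))) - 1*(-974) = -59*(-1) - 1*(-974) = 59 + 974 = 1033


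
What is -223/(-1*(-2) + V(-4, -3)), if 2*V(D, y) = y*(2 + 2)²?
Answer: 223/22 ≈ 10.136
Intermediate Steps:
V(D, y) = 8*y (V(D, y) = (y*(2 + 2)²)/2 = (y*4²)/2 = (y*16)/2 = (16*y)/2 = 8*y)
-223/(-1*(-2) + V(-4, -3)) = -223/(-1*(-2) + 8*(-3)) = -223/(2 - 24) = -223/(-22) = -223*(-1/22) = 223/22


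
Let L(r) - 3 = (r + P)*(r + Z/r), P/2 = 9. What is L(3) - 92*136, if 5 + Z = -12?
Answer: -12565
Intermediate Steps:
Z = -17 (Z = -5 - 12 = -17)
P = 18 (P = 2*9 = 18)
L(r) = 3 + (18 + r)*(r - 17/r) (L(r) = 3 + (r + 18)*(r - 17/r) = 3 + (18 + r)*(r - 17/r))
L(3) - 92*136 = (-14 + 3² - 306/3 + 18*3) - 92*136 = (-14 + 9 - 306*⅓ + 54) - 12512 = (-14 + 9 - 102 + 54) - 12512 = -53 - 12512 = -12565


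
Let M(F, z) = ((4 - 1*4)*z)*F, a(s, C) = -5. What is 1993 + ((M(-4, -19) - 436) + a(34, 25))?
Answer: 1552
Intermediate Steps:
M(F, z) = 0 (M(F, z) = ((4 - 4)*z)*F = (0*z)*F = 0*F = 0)
1993 + ((M(-4, -19) - 436) + a(34, 25)) = 1993 + ((0 - 436) - 5) = 1993 + (-436 - 5) = 1993 - 441 = 1552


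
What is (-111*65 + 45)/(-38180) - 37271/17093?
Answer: -130044997/65261074 ≈ -1.9927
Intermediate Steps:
(-111*65 + 45)/(-38180) - 37271/17093 = (-7215 + 45)*(-1/38180) - 37271*1/17093 = -7170*(-1/38180) - 37271/17093 = 717/3818 - 37271/17093 = -130044997/65261074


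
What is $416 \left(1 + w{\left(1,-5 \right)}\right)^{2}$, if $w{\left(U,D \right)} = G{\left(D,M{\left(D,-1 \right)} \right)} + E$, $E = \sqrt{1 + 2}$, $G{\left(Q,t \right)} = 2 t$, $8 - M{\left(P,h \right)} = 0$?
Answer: $121472 + 14144 \sqrt{3} \approx 1.4597 \cdot 10^{5}$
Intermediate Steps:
$M{\left(P,h \right)} = 8$ ($M{\left(P,h \right)} = 8 - 0 = 8 + 0 = 8$)
$E = \sqrt{3} \approx 1.732$
$w{\left(U,D \right)} = 16 + \sqrt{3}$ ($w{\left(U,D \right)} = 2 \cdot 8 + \sqrt{3} = 16 + \sqrt{3}$)
$416 \left(1 + w{\left(1,-5 \right)}\right)^{2} = 416 \left(1 + \left(16 + \sqrt{3}\right)\right)^{2} = 416 \left(17 + \sqrt{3}\right)^{2}$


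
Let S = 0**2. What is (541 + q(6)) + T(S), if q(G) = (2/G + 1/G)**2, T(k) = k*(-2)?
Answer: 2165/4 ≈ 541.25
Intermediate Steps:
S = 0
T(k) = -2*k
q(G) = 9/G**2 (q(G) = (2/G + 1/G)**2 = (3/G)**2 = 9/G**2)
(541 + q(6)) + T(S) = (541 + 9/6**2) - 2*0 = (541 + 9*(1/36)) + 0 = (541 + 1/4) + 0 = 2165/4 + 0 = 2165/4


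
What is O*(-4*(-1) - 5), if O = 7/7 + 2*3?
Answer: -7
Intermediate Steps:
O = 7 (O = 7*(⅐) + 6 = 1 + 6 = 7)
O*(-4*(-1) - 5) = 7*(-4*(-1) - 5) = 7*(4 - 5) = 7*(-1) = -7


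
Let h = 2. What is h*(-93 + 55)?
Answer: -76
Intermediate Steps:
h*(-93 + 55) = 2*(-93 + 55) = 2*(-38) = -76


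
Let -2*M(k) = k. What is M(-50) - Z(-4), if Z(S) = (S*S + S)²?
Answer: -119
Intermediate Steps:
M(k) = -k/2
Z(S) = (S + S²)² (Z(S) = (S² + S)² = (S + S²)²)
M(-50) - Z(-4) = -½*(-50) - (-4)²*(1 - 4)² = 25 - 16*(-3)² = 25 - 16*9 = 25 - 1*144 = 25 - 144 = -119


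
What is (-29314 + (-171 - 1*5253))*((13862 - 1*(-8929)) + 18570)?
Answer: -1436798418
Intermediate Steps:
(-29314 + (-171 - 1*5253))*((13862 - 1*(-8929)) + 18570) = (-29314 + (-171 - 5253))*((13862 + 8929) + 18570) = (-29314 - 5424)*(22791 + 18570) = -34738*41361 = -1436798418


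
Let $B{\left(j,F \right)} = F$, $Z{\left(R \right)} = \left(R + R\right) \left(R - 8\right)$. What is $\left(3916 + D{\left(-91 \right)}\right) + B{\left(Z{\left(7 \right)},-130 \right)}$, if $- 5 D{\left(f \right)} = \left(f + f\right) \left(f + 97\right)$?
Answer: $\frac{20022}{5} \approx 4004.4$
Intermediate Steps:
$D{\left(f \right)} = - \frac{2 f \left(97 + f\right)}{5}$ ($D{\left(f \right)} = - \frac{\left(f + f\right) \left(f + 97\right)}{5} = - \frac{2 f \left(97 + f\right)}{5}$)
$Z{\left(R \right)} = 2 R \left(-8 + R\right)$
$\left(3916 + D{\left(-91 \right)}\right) + B{\left(Z{\left(7 \right)},-130 \right)} = \left(3916 - - \frac{182 \left(97 - 91\right)}{5}\right) - 130 = \left(3916 - \left(- \frac{182}{5}\right) 6\right) - 130 = \left(3916 + \frac{1092}{5}\right) - 130 = \frac{20672}{5} - 130 = \frac{20022}{5}$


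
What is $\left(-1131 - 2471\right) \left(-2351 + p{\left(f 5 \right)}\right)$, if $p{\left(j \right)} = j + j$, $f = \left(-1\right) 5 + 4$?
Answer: $8504322$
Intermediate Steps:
$f = -1$ ($f = -5 + 4 = -1$)
$p{\left(j \right)} = 2 j$
$\left(-1131 - 2471\right) \left(-2351 + p{\left(f 5 \right)}\right) = \left(-1131 - 2471\right) \left(-2351 + 2 \left(\left(-1\right) 5\right)\right) = - 3602 \left(-2351 + 2 \left(-5\right)\right) = - 3602 \left(-2351 - 10\right) = \left(-3602\right) \left(-2361\right) = 8504322$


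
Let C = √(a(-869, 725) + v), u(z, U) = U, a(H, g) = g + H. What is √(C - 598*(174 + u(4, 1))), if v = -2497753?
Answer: √(-104650 + I*√2497897) ≈ 2.443 + 323.51*I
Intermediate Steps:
a(H, g) = H + g
C = I*√2497897 (C = √((-869 + 725) - 2497753) = √(-144 - 2497753) = √(-2497897) = I*√2497897 ≈ 1580.5*I)
√(C - 598*(174 + u(4, 1))) = √(I*√2497897 - 598*(174 + 1)) = √(I*√2497897 - 598*175) = √(I*√2497897 - 104650) = √(-104650 + I*√2497897)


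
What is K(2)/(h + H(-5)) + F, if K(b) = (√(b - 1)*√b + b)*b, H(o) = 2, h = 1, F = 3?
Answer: 13/3 + 2*√2/3 ≈ 5.2761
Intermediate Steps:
K(b) = b*(b + √b*√(-1 + b)) (K(b) = (√(-1 + b)*√b + b)*b = (√b*√(-1 + b) + b)*b = (b + √b*√(-1 + b))*b = b*(b + √b*√(-1 + b)))
K(2)/(h + H(-5)) + F = (2² + 2^(3/2)*√(-1 + 2))/(1 + 2) + 3 = (4 + (2*√2)*√1)/3 + 3 = (4 + (2*√2)*1)/3 + 3 = (4 + 2*√2)/3 + 3 = (4/3 + 2*√2/3) + 3 = 13/3 + 2*√2/3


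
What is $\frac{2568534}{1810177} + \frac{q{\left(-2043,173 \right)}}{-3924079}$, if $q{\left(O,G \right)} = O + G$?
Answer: $\frac{10082515361176}{7103277551983} \approx 1.4194$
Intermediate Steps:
$q{\left(O,G \right)} = G + O$
$\frac{2568534}{1810177} + \frac{q{\left(-2043,173 \right)}}{-3924079} = \frac{2568534}{1810177} + \frac{173 - 2043}{-3924079} = 2568534 \cdot \frac{1}{1810177} - - \frac{1870}{3924079} = \frac{2568534}{1810177} + \frac{1870}{3924079} = \frac{10082515361176}{7103277551983}$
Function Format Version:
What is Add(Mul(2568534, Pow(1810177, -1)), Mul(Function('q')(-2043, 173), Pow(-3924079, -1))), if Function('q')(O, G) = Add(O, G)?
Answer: Rational(10082515361176, 7103277551983) ≈ 1.4194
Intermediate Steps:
Function('q')(O, G) = Add(G, O)
Add(Mul(2568534, Pow(1810177, -1)), Mul(Function('q')(-2043, 173), Pow(-3924079, -1))) = Add(Mul(2568534, Pow(1810177, -1)), Mul(Add(173, -2043), Pow(-3924079, -1))) = Add(Mul(2568534, Rational(1, 1810177)), Mul(-1870, Rational(-1, 3924079))) = Add(Rational(2568534, 1810177), Rational(1870, 3924079)) = Rational(10082515361176, 7103277551983)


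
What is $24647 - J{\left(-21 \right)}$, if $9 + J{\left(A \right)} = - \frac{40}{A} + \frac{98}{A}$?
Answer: $\frac{517834}{21} \approx 24659.0$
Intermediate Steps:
$J{\left(A \right)} = -9 + \frac{58}{A}$ ($J{\left(A \right)} = -9 + \left(- \frac{40}{A} + \frac{98}{A}\right) = -9 + \frac{58}{A}$)
$24647 - J{\left(-21 \right)} = 24647 - \left(-9 + \frac{58}{-21}\right) = 24647 - \left(-9 + 58 \left(- \frac{1}{21}\right)\right) = 24647 - \left(-9 - \frac{58}{21}\right) = 24647 - - \frac{247}{21} = 24647 + \frac{247}{21} = \frac{517834}{21}$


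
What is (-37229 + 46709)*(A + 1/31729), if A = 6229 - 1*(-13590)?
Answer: 5961375252960/31729 ≈ 1.8788e+8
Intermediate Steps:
A = 19819 (A = 6229 + 13590 = 19819)
(-37229 + 46709)*(A + 1/31729) = (-37229 + 46709)*(19819 + 1/31729) = 9480*(19819 + 1/31729) = 9480*(628837052/31729) = 5961375252960/31729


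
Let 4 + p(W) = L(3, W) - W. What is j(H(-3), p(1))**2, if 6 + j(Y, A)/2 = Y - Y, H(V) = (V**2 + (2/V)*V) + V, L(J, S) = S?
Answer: 144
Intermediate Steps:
p(W) = -4 (p(W) = -4 + (W - W) = -4 + 0 = -4)
H(V) = 2 + V + V**2 (H(V) = (V**2 + 2) + V = (2 + V**2) + V = 2 + V + V**2)
j(Y, A) = -12 (j(Y, A) = -12 + 2*(Y - Y) = -12 + 2*0 = -12 + 0 = -12)
j(H(-3), p(1))**2 = (-12)**2 = 144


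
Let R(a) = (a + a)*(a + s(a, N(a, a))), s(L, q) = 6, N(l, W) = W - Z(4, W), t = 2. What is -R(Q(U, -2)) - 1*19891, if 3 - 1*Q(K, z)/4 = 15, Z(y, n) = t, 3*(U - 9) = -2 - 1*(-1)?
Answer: -23923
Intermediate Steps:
U = 26/3 (U = 9 + (-2 - 1*(-1))/3 = 9 + (-2 + 1)/3 = 9 + (⅓)*(-1) = 9 - ⅓ = 26/3 ≈ 8.6667)
Z(y, n) = 2
Q(K, z) = -48 (Q(K, z) = 12 - 4*15 = 12 - 60 = -48)
N(l, W) = -2 + W (N(l, W) = W - 1*2 = W - 2 = -2 + W)
R(a) = 2*a*(6 + a) (R(a) = (a + a)*(a + 6) = (2*a)*(6 + a) = 2*a*(6 + a))
-R(Q(U, -2)) - 1*19891 = -2*(-48)*(6 - 48) - 1*19891 = -2*(-48)*(-42) - 19891 = -1*4032 - 19891 = -4032 - 19891 = -23923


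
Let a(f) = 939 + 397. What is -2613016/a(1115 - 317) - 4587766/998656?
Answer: -163477085117/83387776 ≈ -1960.4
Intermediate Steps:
a(f) = 1336
-2613016/a(1115 - 317) - 4587766/998656 = -2613016/1336 - 4587766/998656 = -2613016*1/1336 - 4587766*1/998656 = -326627/167 - 2293883/499328 = -163477085117/83387776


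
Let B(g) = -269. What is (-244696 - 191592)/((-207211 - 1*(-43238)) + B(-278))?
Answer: 218144/82121 ≈ 2.6564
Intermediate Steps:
(-244696 - 191592)/((-207211 - 1*(-43238)) + B(-278)) = (-244696 - 191592)/((-207211 - 1*(-43238)) - 269) = -436288/((-207211 + 43238) - 269) = -436288/(-163973 - 269) = -436288/(-164242) = -436288*(-1/164242) = 218144/82121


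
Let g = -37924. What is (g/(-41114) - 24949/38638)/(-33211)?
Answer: -219777163/26378878446226 ≈ -8.3316e-6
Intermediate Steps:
(g/(-41114) - 24949/38638)/(-33211) = (-37924/(-41114) - 24949/38638)/(-33211) = (-37924*(-1/41114) - 24949*1/38638)*(-1/33211) = (18962/20557 - 24949/38638)*(-1/33211) = (219777163/794281366)*(-1/33211) = -219777163/26378878446226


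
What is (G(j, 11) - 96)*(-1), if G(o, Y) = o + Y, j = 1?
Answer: 84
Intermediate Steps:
G(o, Y) = Y + o
(G(j, 11) - 96)*(-1) = ((11 + 1) - 96)*(-1) = (12 - 96)*(-1) = -84*(-1) = 84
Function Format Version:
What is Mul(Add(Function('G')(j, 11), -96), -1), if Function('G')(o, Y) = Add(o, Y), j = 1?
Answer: 84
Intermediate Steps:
Function('G')(o, Y) = Add(Y, o)
Mul(Add(Function('G')(j, 11), -96), -1) = Mul(Add(Add(11, 1), -96), -1) = Mul(Add(12, -96), -1) = Mul(-84, -1) = 84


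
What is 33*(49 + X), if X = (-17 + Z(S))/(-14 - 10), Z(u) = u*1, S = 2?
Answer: 13101/8 ≈ 1637.6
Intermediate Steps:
Z(u) = u
X = 5/8 (X = (-17 + 2)/(-14 - 10) = -15/(-24) = -15*(-1/24) = 5/8 ≈ 0.62500)
33*(49 + X) = 33*(49 + 5/8) = 33*(397/8) = 13101/8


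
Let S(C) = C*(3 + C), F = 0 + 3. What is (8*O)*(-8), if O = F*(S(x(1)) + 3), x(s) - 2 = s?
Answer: -4032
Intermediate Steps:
x(s) = 2 + s
F = 3
O = 63 (O = 3*((2 + 1)*(3 + (2 + 1)) + 3) = 3*(3*(3 + 3) + 3) = 3*(3*6 + 3) = 3*(18 + 3) = 3*21 = 63)
(8*O)*(-8) = (8*63)*(-8) = 504*(-8) = -4032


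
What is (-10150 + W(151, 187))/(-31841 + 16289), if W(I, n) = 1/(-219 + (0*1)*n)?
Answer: 2222851/3405888 ≈ 0.65265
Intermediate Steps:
W(I, n) = -1/219 (W(I, n) = 1/(-219 + 0*n) = 1/(-219 + 0) = 1/(-219) = -1/219)
(-10150 + W(151, 187))/(-31841 + 16289) = (-10150 - 1/219)/(-31841 + 16289) = -2222851/219/(-15552) = -2222851/219*(-1/15552) = 2222851/3405888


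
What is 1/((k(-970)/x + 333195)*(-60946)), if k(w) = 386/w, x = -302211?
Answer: -146572335/2976430111656930028 ≈ -4.9244e-11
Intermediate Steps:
1/((k(-970)/x + 333195)*(-60946)) = 1/(((386/(-970))/(-302211) + 333195)*(-60946)) = -1/60946/((386*(-1/970))*(-1/302211) + 333195) = -1/60946/(-193/485*(-1/302211) + 333195) = -1/60946/(193/146572335 + 333195) = -1/60946/(48837169160518/146572335) = (146572335/48837169160518)*(-1/60946) = -146572335/2976430111656930028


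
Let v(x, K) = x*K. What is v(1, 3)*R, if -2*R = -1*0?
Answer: 0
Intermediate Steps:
v(x, K) = K*x
R = 0 (R = -(-1)*0/2 = -½*0 = 0)
v(1, 3)*R = (3*1)*0 = 3*0 = 0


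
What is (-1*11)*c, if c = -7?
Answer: 77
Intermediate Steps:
(-1*11)*c = -1*11*(-7) = -11*(-7) = 77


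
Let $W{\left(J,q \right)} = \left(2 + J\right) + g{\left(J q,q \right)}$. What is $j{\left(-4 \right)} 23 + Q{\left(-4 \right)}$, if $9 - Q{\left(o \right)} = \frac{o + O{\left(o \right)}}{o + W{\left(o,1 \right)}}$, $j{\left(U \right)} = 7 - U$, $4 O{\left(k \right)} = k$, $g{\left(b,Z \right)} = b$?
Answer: $\frac{523}{2} \approx 261.5$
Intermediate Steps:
$O{\left(k \right)} = \frac{k}{4}$
$W{\left(J,q \right)} = 2 + J + J q$ ($W{\left(J,q \right)} = \left(2 + J\right) + J q = 2 + J + J q$)
$Q{\left(o \right)} = 9 - \frac{5 o}{4 \left(2 + 3 o\right)}$ ($Q{\left(o \right)} = 9 - \frac{o + \frac{o}{4}}{o + \left(2 + o + o 1\right)} = 9 - \frac{\frac{5}{4} o}{o + \left(2 + o + o\right)} = 9 - \frac{\frac{5}{4} o}{o + \left(2 + 2 o\right)} = 9 - \frac{\frac{5}{4} o}{2 + 3 o} = 9 - \frac{5 o}{4 \left(2 + 3 o\right)}$)
$j{\left(-4 \right)} 23 + Q{\left(-4 \right)} = \left(7 - -4\right) 23 + \frac{72 + 103 \left(-4\right)}{4 \left(2 + 3 \left(-4\right)\right)} = \left(7 + 4\right) 23 + \frac{72 - 412}{4 \left(2 - 12\right)} = 11 \cdot 23 + \frac{1}{4} \frac{1}{-10} \left(-340\right) = 253 + \frac{1}{4} \left(- \frac{1}{10}\right) \left(-340\right) = 253 + \frac{17}{2} = \frac{523}{2}$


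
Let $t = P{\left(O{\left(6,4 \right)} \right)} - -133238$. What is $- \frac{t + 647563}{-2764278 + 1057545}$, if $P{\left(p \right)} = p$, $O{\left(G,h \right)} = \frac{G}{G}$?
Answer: $\frac{780802}{1706733} \approx 0.45748$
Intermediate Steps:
$O{\left(G,h \right)} = 1$
$t = 133239$ ($t = 1 - -133238 = 1 + 133238 = 133239$)
$- \frac{t + 647563}{-2764278 + 1057545} = - \frac{133239 + 647563}{-2764278 + 1057545} = - \frac{780802}{-1706733} = - \frac{780802 \left(-1\right)}{1706733} = \left(-1\right) \left(- \frac{780802}{1706733}\right) = \frac{780802}{1706733}$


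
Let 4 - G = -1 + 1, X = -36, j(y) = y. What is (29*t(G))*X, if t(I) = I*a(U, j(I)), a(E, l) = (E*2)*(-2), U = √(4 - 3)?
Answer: 16704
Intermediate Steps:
G = 4 (G = 4 - (-1 + 1) = 4 - 1*0 = 4 + 0 = 4)
U = 1 (U = √1 = 1)
a(E, l) = -4*E (a(E, l) = (2*E)*(-2) = -4*E)
t(I) = -4*I (t(I) = I*(-4*1) = I*(-4) = -4*I)
(29*t(G))*X = (29*(-4*4))*(-36) = (29*(-16))*(-36) = -464*(-36) = 16704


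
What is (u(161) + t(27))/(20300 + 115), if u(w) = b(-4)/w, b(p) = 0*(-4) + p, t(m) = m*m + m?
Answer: 121712/3286815 ≈ 0.037030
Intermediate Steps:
t(m) = m + m² (t(m) = m² + m = m + m²)
b(p) = p (b(p) = 0 + p = p)
u(w) = -4/w
(u(161) + t(27))/(20300 + 115) = (-4/161 + 27*(1 + 27))/(20300 + 115) = (-4*1/161 + 27*28)/20415 = (-4/161 + 756)*(1/20415) = (121712/161)*(1/20415) = 121712/3286815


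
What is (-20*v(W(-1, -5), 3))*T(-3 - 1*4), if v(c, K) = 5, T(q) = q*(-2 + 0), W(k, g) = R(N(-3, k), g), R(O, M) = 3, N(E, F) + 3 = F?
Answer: -1400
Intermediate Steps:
N(E, F) = -3 + F
W(k, g) = 3
T(q) = -2*q (T(q) = q*(-2) = -2*q)
(-20*v(W(-1, -5), 3))*T(-3 - 1*4) = (-20*5)*(-2*(-3 - 1*4)) = -(-200)*(-3 - 4) = -(-200)*(-7) = -100*14 = -1400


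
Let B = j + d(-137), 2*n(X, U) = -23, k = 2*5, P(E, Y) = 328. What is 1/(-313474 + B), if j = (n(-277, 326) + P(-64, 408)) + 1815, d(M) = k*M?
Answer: -2/625425 ≈ -3.1978e-6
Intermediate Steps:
k = 10
n(X, U) = -23/2 (n(X, U) = (½)*(-23) = -23/2)
d(M) = 10*M
j = 4263/2 (j = (-23/2 + 328) + 1815 = 633/2 + 1815 = 4263/2 ≈ 2131.5)
B = 1523/2 (B = 4263/2 + 10*(-137) = 4263/2 - 1370 = 1523/2 ≈ 761.50)
1/(-313474 + B) = 1/(-313474 + 1523/2) = 1/(-625425/2) = -2/625425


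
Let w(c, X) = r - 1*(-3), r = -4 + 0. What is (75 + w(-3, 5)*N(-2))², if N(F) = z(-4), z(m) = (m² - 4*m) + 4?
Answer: 1521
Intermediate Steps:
r = -4
z(m) = 4 + m² - 4*m
N(F) = 36 (N(F) = 4 + (-4)² - 4*(-4) = 4 + 16 + 16 = 36)
w(c, X) = -1 (w(c, X) = -4 - 1*(-3) = -4 + 3 = -1)
(75 + w(-3, 5)*N(-2))² = (75 - 1*36)² = (75 - 36)² = 39² = 1521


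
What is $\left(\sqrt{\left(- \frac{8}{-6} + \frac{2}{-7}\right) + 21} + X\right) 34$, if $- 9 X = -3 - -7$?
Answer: $- \frac{136}{9} + \frac{34 \sqrt{9723}}{21} \approx 144.54$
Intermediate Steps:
$X = - \frac{4}{9}$ ($X = - \frac{-3 - -7}{9} = - \frac{-3 + 7}{9} = \left(- \frac{1}{9}\right) 4 = - \frac{4}{9} \approx -0.44444$)
$\left(\sqrt{\left(- \frac{8}{-6} + \frac{2}{-7}\right) + 21} + X\right) 34 = \left(\sqrt{\left(- \frac{8}{-6} + \frac{2}{-7}\right) + 21} - \frac{4}{9}\right) 34 = \left(\sqrt{\left(\left(-8\right) \left(- \frac{1}{6}\right) + 2 \left(- \frac{1}{7}\right)\right) + 21} - \frac{4}{9}\right) 34 = \left(\sqrt{\left(\frac{4}{3} - \frac{2}{7}\right) + 21} - \frac{4}{9}\right) 34 = \left(\sqrt{\frac{22}{21} + 21} - \frac{4}{9}\right) 34 = \left(\sqrt{\frac{463}{21}} - \frac{4}{9}\right) 34 = \left(\frac{\sqrt{9723}}{21} - \frac{4}{9}\right) 34 = \left(- \frac{4}{9} + \frac{\sqrt{9723}}{21}\right) 34 = - \frac{136}{9} + \frac{34 \sqrt{9723}}{21}$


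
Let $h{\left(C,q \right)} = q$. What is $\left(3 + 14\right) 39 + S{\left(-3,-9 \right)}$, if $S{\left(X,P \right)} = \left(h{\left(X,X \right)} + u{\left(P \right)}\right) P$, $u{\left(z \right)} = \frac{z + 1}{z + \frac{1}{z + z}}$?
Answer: $\frac{111174}{163} \approx 682.05$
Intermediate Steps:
$u{\left(z \right)} = \frac{1 + z}{z + \frac{1}{2 z}}$
$S{\left(X,P \right)} = P \left(X + \frac{2 P \left(1 + P\right)}{1 + 2 P^{2}}\right)$ ($S{\left(X,P \right)} = \left(X + \frac{2 P \left(1 + P\right)}{1 + 2 P^{2}}\right) P = P \left(X + \frac{2 P \left(1 + P\right)}{1 + 2 P^{2}}\right)$)
$\left(3 + 14\right) 39 + S{\left(-3,-9 \right)} = \left(3 + 14\right) 39 - \frac{9 \left(- 3 \left(1 + 2 \left(-9\right)^{2}\right) + 2 \left(-9\right) \left(1 - 9\right)\right)}{1 + 2 \left(-9\right)^{2}} = 17 \cdot 39 - \frac{9 \left(- 3 \left(1 + 2 \cdot 81\right) + 2 \left(-9\right) \left(-8\right)\right)}{1 + 2 \cdot 81} = 663 - \frac{9 \left(- 3 \left(1 + 162\right) + 144\right)}{1 + 162} = 663 - \frac{9 \left(\left(-3\right) 163 + 144\right)}{163} = 663 - \frac{9 \left(-489 + 144\right)}{163} = 663 - \frac{9}{163} \left(-345\right) = 663 + \frac{3105}{163} = \frac{111174}{163}$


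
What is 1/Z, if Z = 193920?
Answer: 1/193920 ≈ 5.1568e-6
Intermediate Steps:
1/Z = 1/193920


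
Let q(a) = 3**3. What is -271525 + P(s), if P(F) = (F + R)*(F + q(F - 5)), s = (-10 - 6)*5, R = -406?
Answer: -245767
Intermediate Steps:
s = -80 (s = -16*5 = -80)
q(a) = 27
P(F) = (-406 + F)*(27 + F) (P(F) = (F - 406)*(F + 27) = (-406 + F)*(27 + F))
-271525 + P(s) = -271525 + (-10962 + (-80)**2 - 379*(-80)) = -271525 + (-10962 + 6400 + 30320) = -271525 + 25758 = -245767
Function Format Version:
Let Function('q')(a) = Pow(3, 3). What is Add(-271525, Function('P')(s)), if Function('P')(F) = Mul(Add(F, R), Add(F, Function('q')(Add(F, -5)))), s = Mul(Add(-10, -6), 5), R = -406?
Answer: -245767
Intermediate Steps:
s = -80 (s = Mul(-16, 5) = -80)
Function('q')(a) = 27
Function('P')(F) = Mul(Add(-406, F), Add(27, F)) (Function('P')(F) = Mul(Add(F, -406), Add(F, 27)) = Mul(Add(-406, F), Add(27, F)))
Add(-271525, Function('P')(s)) = Add(-271525, Add(-10962, Pow(-80, 2), Mul(-379, -80))) = Add(-271525, Add(-10962, 6400, 30320)) = Add(-271525, 25758) = -245767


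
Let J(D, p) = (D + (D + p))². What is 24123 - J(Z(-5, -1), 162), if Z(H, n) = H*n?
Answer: -5461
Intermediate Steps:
J(D, p) = (p + 2*D)²
24123 - J(Z(-5, -1), 162) = 24123 - (162 + 2*(-5*(-1)))² = 24123 - (162 + 2*5)² = 24123 - (162 + 10)² = 24123 - 1*172² = 24123 - 1*29584 = 24123 - 29584 = -5461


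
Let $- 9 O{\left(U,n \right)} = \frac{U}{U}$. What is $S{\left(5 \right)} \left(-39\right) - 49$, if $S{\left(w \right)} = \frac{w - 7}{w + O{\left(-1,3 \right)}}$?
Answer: $- \frac{727}{22} \approx -33.045$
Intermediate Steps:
$O{\left(U,n \right)} = - \frac{1}{9}$ ($O{\left(U,n \right)} = - \frac{U \frac{1}{U}}{9} = \left(- \frac{1}{9}\right) 1 = - \frac{1}{9}$)
$S{\left(w \right)} = \frac{-7 + w}{- \frac{1}{9} + w}$ ($S{\left(w \right)} = \frac{w - 7}{w - \frac{1}{9}} = \frac{-7 + w}{- \frac{1}{9} + w}$)
$S{\left(5 \right)} \left(-39\right) - 49 = \frac{9 \left(-7 + 5\right)}{-1 + 9 \cdot 5} \left(-39\right) - 49 = 9 \frac{1}{-1 + 45} \left(-2\right) \left(-39\right) - 49 = 9 \cdot \frac{1}{44} \left(-2\right) \left(-39\right) - 49 = \left(- \frac{9}{22}\right) \left(-39\right) - 49 = \frac{351}{22} - 49 = - \frac{727}{22}$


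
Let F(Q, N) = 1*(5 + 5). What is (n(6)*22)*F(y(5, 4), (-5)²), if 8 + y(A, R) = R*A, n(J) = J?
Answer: 1320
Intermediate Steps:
y(A, R) = -8 + A*R (y(A, R) = -8 + R*A = -8 + A*R)
F(Q, N) = 10 (F(Q, N) = 1*10 = 10)
(n(6)*22)*F(y(5, 4), (-5)²) = (6*22)*10 = 132*10 = 1320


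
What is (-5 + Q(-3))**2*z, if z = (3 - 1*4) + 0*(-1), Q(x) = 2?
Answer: -9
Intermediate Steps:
z = -1 (z = (3 - 4) + 0 = -1 + 0 = -1)
(-5 + Q(-3))**2*z = (-5 + 2)**2*(-1) = (-3)**2*(-1) = 9*(-1) = -9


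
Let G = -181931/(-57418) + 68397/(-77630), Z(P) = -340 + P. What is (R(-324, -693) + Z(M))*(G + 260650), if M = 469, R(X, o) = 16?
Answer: 1203314511914712/31838281 ≈ 3.7795e+7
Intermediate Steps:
G = 364145878/159191405 (G = -181931*(-1/57418) + 68397*(-1/77630) = 181931/57418 - 9771/11090 = 364145878/159191405 ≈ 2.2875)
(R(-324, -693) + Z(M))*(G + 260650) = (16 + (-340 + 469))*(364145878/159191405 + 260650) = (16 + 129)*(41493603859128/159191405) = 145*(41493603859128/159191405) = 1203314511914712/31838281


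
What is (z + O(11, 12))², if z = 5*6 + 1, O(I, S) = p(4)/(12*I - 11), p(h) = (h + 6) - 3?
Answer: 14122564/14641 ≈ 964.59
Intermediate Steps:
p(h) = 3 + h (p(h) = (6 + h) - 3 = 3 + h)
O(I, S) = 7/(-11 + 12*I) (O(I, S) = (3 + 4)/(12*I - 11) = 7/(-11 + 12*I))
z = 31 (z = 30 + 1 = 31)
(z + O(11, 12))² = (31 + 7/(-11 + 12*11))² = (31 + 7/(-11 + 132))² = (31 + 7/121)² = (3758/121)² = 14122564/14641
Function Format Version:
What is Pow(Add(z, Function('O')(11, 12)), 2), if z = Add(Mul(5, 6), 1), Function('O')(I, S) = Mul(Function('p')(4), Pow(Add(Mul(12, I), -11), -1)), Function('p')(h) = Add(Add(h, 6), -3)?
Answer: Rational(14122564, 14641) ≈ 964.59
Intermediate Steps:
Function('p')(h) = Add(3, h) (Function('p')(h) = Add(Add(6, h), -3) = Add(3, h))
Function('O')(I, S) = Mul(7, Pow(Add(-11, Mul(12, I)), -1)) (Function('O')(I, S) = Mul(Add(3, 4), Pow(Add(Mul(12, I), -11), -1)) = Mul(7, Pow(Add(-11, Mul(12, I)), -1)))
z = 31 (z = Add(30, 1) = 31)
Pow(Add(z, Function('O')(11, 12)), 2) = Pow(Add(31, Mul(7, Pow(Add(-11, Mul(12, 11)), -1))), 2) = Pow(Add(31, Mul(7, Pow(Add(-11, 132), -1))), 2) = Pow(Add(31, Mul(7, Pow(121, -1))), 2) = Pow(Add(31, Mul(7, Rational(1, 121))), 2) = Pow(Add(31, Rational(7, 121)), 2) = Pow(Rational(3758, 121), 2) = Rational(14122564, 14641)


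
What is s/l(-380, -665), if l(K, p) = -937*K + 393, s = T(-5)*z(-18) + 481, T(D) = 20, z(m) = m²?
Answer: 6961/356453 ≈ 0.019529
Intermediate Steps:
s = 6961 (s = 20*(-18)² + 481 = 20*324 + 481 = 6480 + 481 = 6961)
l(K, p) = 393 - 937*K
s/l(-380, -665) = 6961/(393 - 937*(-380)) = 6961/(393 + 356060) = 6961/356453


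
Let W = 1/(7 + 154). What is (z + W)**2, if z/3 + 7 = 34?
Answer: 170093764/25921 ≈ 6562.0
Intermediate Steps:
z = 81 (z = -21 + 3*34 = -21 + 102 = 81)
W = 1/161 ≈ 0.0062112
(z + W)**2 = (81 + 1/161)**2 = (13042/161)**2 = 170093764/25921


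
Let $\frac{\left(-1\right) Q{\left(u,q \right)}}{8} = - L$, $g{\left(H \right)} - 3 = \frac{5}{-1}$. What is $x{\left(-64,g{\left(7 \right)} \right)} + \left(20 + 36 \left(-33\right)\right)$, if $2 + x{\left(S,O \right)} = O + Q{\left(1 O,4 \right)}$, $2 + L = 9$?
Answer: $-1116$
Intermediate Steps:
$L = 7$ ($L = -2 + 9 = 7$)
$g{\left(H \right)} = -2$ ($g{\left(H \right)} = 3 + \frac{5}{-1} = 3 + 5 \left(-1\right) = 3 - 5 = -2$)
$Q{\left(u,q \right)} = 56$ ($Q{\left(u,q \right)} = - 8 \left(\left(-1\right) 7\right) = \left(-8\right) \left(-7\right) = 56$)
$x{\left(S,O \right)} = 54 + O$ ($x{\left(S,O \right)} = -2 + \left(O + 56\right) = -2 + \left(56 + O\right) = 54 + O$)
$x{\left(-64,g{\left(7 \right)} \right)} + \left(20 + 36 \left(-33\right)\right) = \left(54 - 2\right) + \left(20 + 36 \left(-33\right)\right) = 52 + \left(20 - 1188\right) = 52 - 1168 = -1116$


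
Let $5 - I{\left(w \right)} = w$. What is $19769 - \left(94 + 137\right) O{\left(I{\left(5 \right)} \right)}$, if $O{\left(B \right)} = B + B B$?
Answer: $19769$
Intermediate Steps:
$I{\left(w \right)} = 5 - w$
$O{\left(B \right)} = B + B^{2}$
$19769 - \left(94 + 137\right) O{\left(I{\left(5 \right)} \right)} = 19769 - \left(94 + 137\right) \left(5 - 5\right) \left(1 + \left(5 - 5\right)\right) = 19769 - 231 \left(5 - 5\right) \left(1 + \left(5 - 5\right)\right) = 19769 - 231 \cdot 0 \left(1 + 0\right) = 19769 - 231 \cdot 0 \cdot 1 = 19769 - 231 \cdot 0 = 19769 - 0 = 19769 + 0 = 19769$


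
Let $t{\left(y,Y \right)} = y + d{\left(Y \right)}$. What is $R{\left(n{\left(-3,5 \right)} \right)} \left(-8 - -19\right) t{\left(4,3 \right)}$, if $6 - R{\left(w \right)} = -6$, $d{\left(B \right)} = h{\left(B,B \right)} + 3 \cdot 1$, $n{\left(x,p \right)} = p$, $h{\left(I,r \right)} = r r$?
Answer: $2112$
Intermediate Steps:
$h{\left(I,r \right)} = r^{2}$
$d{\left(B \right)} = 3 + B^{2}$ ($d{\left(B \right)} = B^{2} + 3 \cdot 1 = B^{2} + 3 = 3 + B^{2}$)
$R{\left(w \right)} = 12$ ($R{\left(w \right)} = 6 - -6 = 6 + 6 = 12$)
$t{\left(y,Y \right)} = 3 + y + Y^{2}$ ($t{\left(y,Y \right)} = y + \left(3 + Y^{2}\right) = 3 + y + Y^{2}$)
$R{\left(n{\left(-3,5 \right)} \right)} \left(-8 - -19\right) t{\left(4,3 \right)} = 12 \left(-8 - -19\right) \left(3 + 4 + 3^{2}\right) = 12 \left(-8 + 19\right) \left(3 + 4 + 9\right) = 12 \cdot 11 \cdot 16 = 132 \cdot 16 = 2112$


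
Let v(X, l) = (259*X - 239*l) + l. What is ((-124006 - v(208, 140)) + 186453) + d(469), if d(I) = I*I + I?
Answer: 262325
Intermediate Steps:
v(X, l) = -238*l + 259*X (v(X, l) = (-239*l + 259*X) + l = -238*l + 259*X)
d(I) = I + I² (d(I) = I² + I = I + I²)
((-124006 - v(208, 140)) + 186453) + d(469) = ((-124006 - (-238*140 + 259*208)) + 186453) + 469*(1 + 469) = ((-124006 - (-33320 + 53872)) + 186453) + 469*470 = ((-124006 - 1*20552) + 186453) + 220430 = ((-124006 - 20552) + 186453) + 220430 = (-144558 + 186453) + 220430 = 41895 + 220430 = 262325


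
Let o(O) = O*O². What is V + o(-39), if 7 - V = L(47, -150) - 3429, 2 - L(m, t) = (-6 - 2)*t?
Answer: -54685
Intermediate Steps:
L(m, t) = 2 + 8*t (L(m, t) = 2 - (-6 - 2)*t = 2 - (-8)*t = 2 + 8*t)
V = 4634 (V = 7 - ((2 + 8*(-150)) - 3429) = 7 - ((2 - 1200) - 3429) = 7 - (-1198 - 3429) = 7 - 1*(-4627) = 7 + 4627 = 4634)
o(O) = O³
V + o(-39) = 4634 + (-39)³ = 4634 - 59319 = -54685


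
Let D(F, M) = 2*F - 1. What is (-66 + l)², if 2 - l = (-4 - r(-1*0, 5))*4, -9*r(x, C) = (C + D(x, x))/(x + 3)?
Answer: 1721344/729 ≈ 2361.2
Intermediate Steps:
D(F, M) = -1 + 2*F
r(x, C) = -(-1 + C + 2*x)/(9*(3 + x)) (r(x, C) = -(C + (-1 + 2*x))/(9*(x + 3)) = -(-1 + C + 2*x)/(9*(3 + x)))
l = 470/27 (l = 2 - (-4 - (1 - 1*5 - (-2)*0)/(9*(3 - 1*0)))*4 = 2 - (-4 - (1 - 5 - 2*0)/(9*(3 + 0)))*4 = 2 - (-4 - (1 - 5 + 0)/(9*3))*4 = 2 - (-4 - (-4)/(9*3))*4 = 2 - (-4 - 1*(-4/27))*4 = 2 - (-4 + 4/27)*4 = 2 - (-104)*4/27 = 2 - 1*(-416/27) = 2 + 416/27 = 470/27 ≈ 17.407)
(-66 + l)² = (-66 + 470/27)² = (-1312/27)² = 1721344/729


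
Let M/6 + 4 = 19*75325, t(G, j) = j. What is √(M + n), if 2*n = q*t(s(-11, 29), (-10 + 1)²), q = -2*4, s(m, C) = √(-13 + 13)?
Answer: 3*√954078 ≈ 2930.3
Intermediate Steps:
s(m, C) = 0 (s(m, C) = √0 = 0)
M = 8587026 (M = -24 + 6*(19*75325) = -24 + 6*1431175 = -24 + 8587050 = 8587026)
q = -8
n = -324 (n = (-8*(-10 + 1)²)/2 = (-8*(-9)²)/2 = (-8*81)/2 = (½)*(-648) = -324)
√(M + n) = √(8587026 - 324) = √8586702 = 3*√954078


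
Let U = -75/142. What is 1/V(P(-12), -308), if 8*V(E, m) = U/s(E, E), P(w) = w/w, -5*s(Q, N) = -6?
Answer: -2272/125 ≈ -18.176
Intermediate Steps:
U = -75/142 (U = -75*1/142 = -75/142 ≈ -0.52817)
s(Q, N) = 6/5 (s(Q, N) = -⅕*(-6) = 6/5)
P(w) = 1
V(E, m) = -125/2272 (V(E, m) = (-75/(142*6/5))/8 = (-75/142*⅚)/8 = (⅛)*(-125/284) = -125/2272)
1/V(P(-12), -308) = 1/(-125/2272) = -2272/125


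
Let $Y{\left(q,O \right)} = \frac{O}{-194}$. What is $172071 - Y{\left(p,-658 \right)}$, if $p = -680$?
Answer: $\frac{16690558}{97} \approx 1.7207 \cdot 10^{5}$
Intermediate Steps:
$Y{\left(q,O \right)} = - \frac{O}{194}$ ($Y{\left(q,O \right)} = O \left(- \frac{1}{194}\right) = - \frac{O}{194}$)
$172071 - Y{\left(p,-658 \right)} = 172071 - \left(- \frac{1}{194}\right) \left(-658\right) = 172071 - \frac{329}{97} = \frac{16690558}{97}$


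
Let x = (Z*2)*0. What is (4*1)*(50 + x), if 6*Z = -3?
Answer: 200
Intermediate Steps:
Z = -½ (Z = (⅙)*(-3) = -½ ≈ -0.50000)
x = 0 (x = -½*2*0 = -1*0 = 0)
(4*1)*(50 + x) = (4*1)*(50 + 0) = 4*50 = 200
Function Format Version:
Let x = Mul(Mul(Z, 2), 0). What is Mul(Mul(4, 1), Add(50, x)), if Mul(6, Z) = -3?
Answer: 200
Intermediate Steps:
Z = Rational(-1, 2) (Z = Mul(Rational(1, 6), -3) = Rational(-1, 2) ≈ -0.50000)
x = 0 (x = Mul(Mul(Rational(-1, 2), 2), 0) = Mul(-1, 0) = 0)
Mul(Mul(4, 1), Add(50, x)) = Mul(Mul(4, 1), Add(50, 0)) = Mul(4, 50) = 200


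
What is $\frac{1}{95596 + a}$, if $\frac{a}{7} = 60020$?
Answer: $\frac{1}{515736} \approx 1.939 \cdot 10^{-6}$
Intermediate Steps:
$a = 420140$ ($a = 7 \cdot 60020 = 420140$)
$\frac{1}{95596 + a} = \frac{1}{95596 + 420140} = \frac{1}{515736}$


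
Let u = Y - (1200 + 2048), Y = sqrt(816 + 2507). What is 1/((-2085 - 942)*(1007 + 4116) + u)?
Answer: -15510569/240577750700438 - sqrt(3323)/240577750700438 ≈ -6.4472e-8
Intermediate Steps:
Y = sqrt(3323) ≈ 57.645
u = -3248 + sqrt(3323) (u = sqrt(3323) - (1200 + 2048) = sqrt(3323) - 1*3248 = sqrt(3323) - 3248 = -3248 + sqrt(3323) ≈ -3190.4)
1/((-2085 - 942)*(1007 + 4116) + u) = 1/((-2085 - 942)*(1007 + 4116) + (-3248 + sqrt(3323))) = 1/(-3027*5123 + (-3248 + sqrt(3323))) = 1/(-15507321 + (-3248 + sqrt(3323))) = 1/(-15510569 + sqrt(3323))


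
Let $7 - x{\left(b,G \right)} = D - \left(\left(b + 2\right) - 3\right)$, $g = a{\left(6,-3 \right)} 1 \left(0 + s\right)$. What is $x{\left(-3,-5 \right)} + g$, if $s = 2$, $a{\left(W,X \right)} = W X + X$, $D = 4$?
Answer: $-43$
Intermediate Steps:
$a{\left(W,X \right)} = X + W X$
$g = -42$ ($g = - 3 \left(1 + 6\right) 1 \left(0 + 2\right) = \left(-3\right) 7 \cdot 1 \cdot 2 = \left(-21\right) 2 = -42$)
$x{\left(b,G \right)} = 2 + b$ ($x{\left(b,G \right)} = 7 - \left(4 - \left(\left(b + 2\right) - 3\right)\right) = 7 - \left(4 - \left(\left(2 + b\right) - 3\right)\right) = 7 - \left(4 - \left(-1 + b\right)\right) = 7 - \left(5 - b\right) = 7 + \left(-5 + b\right) = 2 + b$)
$x{\left(-3,-5 \right)} + g = \left(2 - 3\right) - 42 = -1 - 42 = -43$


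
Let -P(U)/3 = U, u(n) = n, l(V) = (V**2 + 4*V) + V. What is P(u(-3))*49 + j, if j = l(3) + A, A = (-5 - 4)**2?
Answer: 546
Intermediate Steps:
l(V) = V**2 + 5*V
P(U) = -3*U
A = 81 (A = (-9)**2 = 81)
j = 105 (j = 3*(5 + 3) + 81 = 3*8 + 81 = 24 + 81 = 105)
P(u(-3))*49 + j = -3*(-3)*49 + 105 = 9*49 + 105 = 441 + 105 = 546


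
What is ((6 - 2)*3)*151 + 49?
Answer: 1861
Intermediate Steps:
((6 - 2)*3)*151 + 49 = (4*3)*151 + 49 = 12*151 + 49 = 1812 + 49 = 1861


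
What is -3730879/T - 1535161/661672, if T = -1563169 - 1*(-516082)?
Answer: 861171043681/692828149464 ≈ 1.2430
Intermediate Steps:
T = -1047087 (T = -1563169 + 516082 = -1047087)
-3730879/T - 1535161/661672 = -3730879/(-1047087) - 1535161/661672 = -3730879*(-1/1047087) - 1535161*1/661672 = 3730879/1047087 - 1535161/661672 = 861171043681/692828149464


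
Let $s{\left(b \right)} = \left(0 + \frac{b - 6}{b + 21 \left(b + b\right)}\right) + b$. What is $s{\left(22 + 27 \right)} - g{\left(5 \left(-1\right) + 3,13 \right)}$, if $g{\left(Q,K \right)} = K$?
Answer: $\frac{1765}{49} \approx 36.02$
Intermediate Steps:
$s{\left(b \right)} = b + \frac{-6 + b}{43 b}$ ($s{\left(b \right)} = \left(0 + \frac{-6 + b}{b + 21 \cdot 2 b}\right) + b = \left(0 + \frac{-6 + b}{b + 42 b}\right) + b = \left(0 + \frac{-6 + b}{43 b}\right) + b = \frac{-6 + b}{43 b} + b = b + \frac{-6 + b}{43 b}$)
$s{\left(22 + 27 \right)} - g{\left(5 \left(-1\right) + 3,13 \right)} = \left(\frac{1}{43} + \left(22 + 27\right) - \frac{6}{43 \left(22 + 27\right)}\right) - 13 = \left(\frac{1}{43} + 49 - \frac{6}{43 \cdot 49}\right) - 13 = \left(\frac{1}{43} + 49 - \frac{6}{2107}\right) - 13 = \frac{2402}{49} - 13 = \frac{1765}{49}$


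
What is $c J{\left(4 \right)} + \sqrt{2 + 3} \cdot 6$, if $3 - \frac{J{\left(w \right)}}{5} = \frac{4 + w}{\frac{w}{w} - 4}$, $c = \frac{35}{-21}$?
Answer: $- \frac{425}{9} + 6 \sqrt{5} \approx -33.806$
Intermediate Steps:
$c = - \frac{5}{3}$ ($c = 35 \left(- \frac{1}{21}\right) = - \frac{5}{3} \approx -1.6667$)
$J{\left(w \right)} = \frac{65}{3} + \frac{5 w}{3}$ ($J{\left(w \right)} = 15 - 5 \frac{4 + w}{\frac{w}{w} - 4} = 15 - 5 \frac{4 + w}{1 - 4} = 15 - 5 \frac{4 + w}{-3} = 15 - 5 \left(4 + w\right) \left(- \frac{1}{3}\right) = 15 - 5 \left(- \frac{4}{3} - \frac{w}{3}\right) = 15 + \left(\frac{20}{3} + \frac{5 w}{3}\right) = \frac{65}{3} + \frac{5 w}{3}$)
$c J{\left(4 \right)} + \sqrt{2 + 3} \cdot 6 = - \frac{5 \left(\frac{65}{3} + \frac{5}{3} \cdot 4\right)}{3} + \sqrt{2 + 3} \cdot 6 = - \frac{5 \left(\frac{65}{3} + \frac{20}{3}\right)}{3} + \sqrt{5} \cdot 6 = \left(- \frac{5}{3}\right) \frac{85}{3} + 6 \sqrt{5} = - \frac{425}{9} + 6 \sqrt{5}$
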